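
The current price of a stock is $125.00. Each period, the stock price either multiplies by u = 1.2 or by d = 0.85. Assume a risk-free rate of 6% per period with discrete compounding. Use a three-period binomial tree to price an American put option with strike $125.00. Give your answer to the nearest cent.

$8.42

Risk-neutral probability p = (1 + 0.06 − 0.85)/(1.2 − 0.85) = 0.2100/0.3500 = 0.6000
Terminal stock prices: S_uuu = 216, S_uud = 153, S_udd = 108.4, S_ddd = 76.77
Terminal payoffs (K − S): max(-91, 0) = 0, max(-28, 0) = 0, max(16.63, 0) = 16.63, max(48.23, 0) = 48.23
Node uu (S = 180): continuation = 1/1.06·[0.6000·0.0000 + 0.4000·0.0000] = 0.0000; exercise value = 0.0000 ≤ continuation, so V_uu = 0.0000
Node ud (S = 127.5): continuation = 1/1.06·[0.6000·0.0000 + 0.4000·16.6250] = 6.2736; exercise value = 0.0000 ≤ continuation, so V_ud = 6.2736
Node dd (S = 90.31): continuation = 1/1.06·[0.6000·16.6250 + 0.4000·48.2344] = 27.6120; exercise value = 34.6875 > continuation, so V_dd = 34.6875 (exercise)
Node u (S = 150): continuation = 1/1.06·[0.6000·0.0000 + 0.4000·6.2736] = 2.3674; exercise value = 0.0000 ≤ continuation, so V_u = 2.3674
Node d (S = 106.2): continuation = 1/1.06·[0.6000·6.2736 + 0.4000·34.6875] = 16.6407; exercise value = 18.7500 > continuation, so V_d = 18.7500 (exercise)
Node 0 (S = 125): continuation = 1/1.06·[0.6000·2.3674 + 0.4000·18.7500] = 8.4155; exercise value = 0.0000 ≤ continuation, so V_0 = 8.4155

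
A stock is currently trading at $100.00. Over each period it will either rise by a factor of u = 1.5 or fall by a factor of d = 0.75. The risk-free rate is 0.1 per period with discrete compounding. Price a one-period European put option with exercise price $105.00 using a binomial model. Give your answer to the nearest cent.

$14.55

Risk-neutral probability p = (1 + 0.1 − 0.75)/(1.5 − 0.75) = 0.3500/0.7500 = 0.4667
Terminal stock prices: S_u = 150, S_d = 75
Terminal payoffs (K − S): max(-45, 0) = 0, max(30, 0) = 30
Node 0 (S = 100): V_0 = 1/1.1·[0.4667·0.0000 + 0.5333·30.0000] = 14.5455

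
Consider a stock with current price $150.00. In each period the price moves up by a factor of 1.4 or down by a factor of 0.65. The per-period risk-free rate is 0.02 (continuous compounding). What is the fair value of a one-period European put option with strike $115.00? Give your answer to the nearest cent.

$8.69

Risk-neutral probability p = (e^0.02 − 0.65)/(1.4 − 0.65) = 0.3702/0.7500 = 0.4936
Terminal stock prices: S_u = 210, S_d = 97.5
Terminal payoffs (K − S): max(-95, 0) = 0, max(17.5, 0) = 17.5
Node 0 (S = 150): V_0 = e^(−0.02)·[0.4936·0.0000 + 0.5064·17.5000] = 8.6865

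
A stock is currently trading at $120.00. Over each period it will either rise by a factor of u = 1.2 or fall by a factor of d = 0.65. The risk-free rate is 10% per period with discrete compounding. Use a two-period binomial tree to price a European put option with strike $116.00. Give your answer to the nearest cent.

Risk-neutral probability p = (1 + 0.1 − 0.65)/(1.2 − 0.65) = 0.4500/0.5500 = 0.8182
Terminal stock prices: S_uu = 172.8, S_ud = 93.6, S_dd = 50.7
Terminal payoffs (K − S): max(-56.8, 0) = 0, max(22.4, 0) = 22.4, max(65.3, 0) = 65.3
Node u (S = 144): V_u = 1/1.1·[0.8182·0.0000 + 0.1818·22.4000] = 3.7025
Node d (S = 78): V_d = 1/1.1·[0.8182·22.4000 + 0.1818·65.3000] = 27.4545
Node 0 (S = 120): V_0 = 1/1.1·[0.8182·3.7025 + 0.1818·27.4545] = 7.2919

$7.29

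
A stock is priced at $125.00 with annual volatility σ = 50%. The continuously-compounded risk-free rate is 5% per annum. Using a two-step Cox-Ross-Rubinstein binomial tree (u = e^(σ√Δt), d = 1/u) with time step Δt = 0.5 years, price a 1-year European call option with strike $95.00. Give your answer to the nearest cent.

CRR parameters: u = e^(σ√Δt) = e^(0.5·√0.5) = 1.4241, d = 1/u = 0.7022
Per-period rate: rΔt = 0.05·0.5 = 0.025, so R = e^0.025 = 1.0253
Risk-neutral probability p = (e^0.025 − 0.7022)/(1.4241 − 0.7022) = 0.3231/0.7219 = 0.4476
Terminal stock prices: S_uu = 253.5, S_ud = 125, S_dd = 61.63
Terminal payoffs (S − K): max(158.5, 0) = 158.5, max(30, 0) = 30, max(-33.37, 0) = 0
Node u (S = 178): V_u = e^(−0.025)·[0.4476·158.5144 + 0.5524·30.0000] = 85.3604
Node d (S = 87.77): V_d = e^(−0.025)·[0.4476·30.0000 + 0.5524·0.0000] = 13.0961
Node 0 (S = 125): V_0 = e^(−0.025)·[0.4476·85.3604 + 0.5524·13.0961] = 44.3187

$44.32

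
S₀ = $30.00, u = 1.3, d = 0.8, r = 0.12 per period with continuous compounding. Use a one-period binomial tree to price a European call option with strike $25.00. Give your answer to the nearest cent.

$8.13

Risk-neutral probability p = (e^0.12 − 0.8)/(1.3 − 0.8) = 0.3275/0.5000 = 0.6550
Terminal stock prices: S_u = 39, S_d = 24
Terminal payoffs (S − K): max(14, 0) = 14, max(-1, 0) = 0
Node 0 (S = 30): V_0 = e^(−0.12)·[0.6550·14.0000 + 0.3450·0.0000] = 8.1330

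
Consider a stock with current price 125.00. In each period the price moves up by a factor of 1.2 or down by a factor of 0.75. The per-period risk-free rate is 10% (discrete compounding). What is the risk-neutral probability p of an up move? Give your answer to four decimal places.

p = 0.7778

Risk-neutral probability p = (1 + 0.1 − 0.75)/(1.2 − 0.75) = 0.3500/0.4500 = 0.7778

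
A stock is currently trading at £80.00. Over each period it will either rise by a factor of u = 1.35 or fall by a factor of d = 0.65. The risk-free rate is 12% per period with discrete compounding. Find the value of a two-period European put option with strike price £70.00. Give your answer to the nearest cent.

£3.12

Risk-neutral probability p = (1 + 0.12 − 0.65)/(1.35 − 0.65) = 0.4700/0.7000 = 0.6714
Terminal stock prices: S_uu = 145.8, S_ud = 70.2, S_dd = 33.8
Terminal payoffs (K − S): max(-75.8, 0) = 0, max(-0.2, 0) = 0, max(36.2, 0) = 36.2
Node u (S = 108): V_u = 1/1.12·[0.6714·0.0000 + 0.3286·0.0000] = 0.0000
Node d (S = 52): V_d = 1/1.12·[0.6714·0.0000 + 0.3286·36.2000] = 10.6199
Node 0 (S = 80): V_0 = 1/1.12·[0.6714·0.0000 + 0.3286·10.6199] = 3.1155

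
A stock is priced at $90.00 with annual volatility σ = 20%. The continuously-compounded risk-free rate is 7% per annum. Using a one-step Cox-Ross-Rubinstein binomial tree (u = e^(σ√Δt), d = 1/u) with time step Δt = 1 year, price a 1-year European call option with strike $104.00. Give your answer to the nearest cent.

CRR parameters: u = e^(σ√Δt) = e^(0.2·√1) = 1.2214, d = 1/u = 0.8187
Per-period rate: rΔt = 0.07·1 = 0.07, so R = e^0.07 = 1.0725
Risk-neutral probability p = (e^0.07 − 0.8187)/(1.2214 − 0.8187) = 0.2538/0.4027 = 0.6302
Terminal stock prices: S_u = 109.9, S_d = 73.69
Terminal payoffs (S − K): max(5.926, 0) = 5.926, max(-30.31, 0) = 0
Node 0 (S = 90): V_0 = e^(−0.07)·[0.6302·5.9262 + 0.3698·0.0000] = 3.4824

$3.48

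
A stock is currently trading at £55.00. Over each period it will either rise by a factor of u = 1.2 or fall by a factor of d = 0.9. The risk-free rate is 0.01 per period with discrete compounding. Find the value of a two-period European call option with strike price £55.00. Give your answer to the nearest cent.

£5.19

Risk-neutral probability p = (1 + 0.01 − 0.9)/(1.2 − 0.9) = 0.1100/0.3000 = 0.3667
Terminal stock prices: S_uu = 79.2, S_ud = 59.4, S_dd = 44.55
Terminal payoffs (S − K): max(24.2, 0) = 24.2, max(4.4, 0) = 4.4, max(-10.45, 0) = 0
Node u (S = 66): V_u = 1/1.01·[0.3667·24.2000 + 0.6333·4.4000] = 11.5446
Node d (S = 49.5): V_d = 1/1.01·[0.3667·4.4000 + 0.6333·0.0000] = 1.5974
Node 0 (S = 55): V_0 = 1/1.01·[0.3667·11.5446 + 0.6333·1.5974] = 5.1927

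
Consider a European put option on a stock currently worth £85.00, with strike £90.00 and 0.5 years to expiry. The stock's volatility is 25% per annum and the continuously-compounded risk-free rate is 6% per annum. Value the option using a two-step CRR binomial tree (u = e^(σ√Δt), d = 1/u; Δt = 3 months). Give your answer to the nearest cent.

£7.54

CRR parameters: u = e^(σ√Δt) = e^(0.25·√0.25) = 1.1331, d = 1/u = 0.8825
Per-period rate: rΔt = 0.06·0.25 = 0.015, so R = e^0.015 = 1.0151
Risk-neutral probability p = (e^0.015 − 0.8825)/(1.1331 − 0.8825) = 0.1326/0.2507 = 0.5291
Terminal stock prices: S_uu = 109.1, S_ud = 85, S_dd = 66.2
Terminal payoffs (K − S): max(-19.14, 0) = 0, max(5, 0) = 5, max(23.8, 0) = 23.8
Node u (S = 96.32): V_u = e^(−0.015)·[0.5291·0.0000 + 0.4709·5.0000] = 2.3195
Node d (S = 75.01): V_d = e^(−0.015)·[0.5291·5.0000 + 0.4709·23.8019] = 13.6478
Node 0 (S = 85): V_0 = e^(−0.015)·[0.5291·2.3195 + 0.4709·13.6478] = 7.5402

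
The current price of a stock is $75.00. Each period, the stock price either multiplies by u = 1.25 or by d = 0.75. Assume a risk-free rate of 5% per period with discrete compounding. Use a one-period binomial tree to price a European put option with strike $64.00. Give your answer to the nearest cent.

Risk-neutral probability p = (1 + 0.05 − 0.75)/(1.25 − 0.75) = 0.3000/0.5000 = 0.6000
Terminal stock prices: S_u = 93.75, S_d = 56.25
Terminal payoffs (K − S): max(-29.75, 0) = 0, max(7.75, 0) = 7.75
Node 0 (S = 75): V_0 = 1/1.05·[0.6000·0.0000 + 0.4000·7.7500] = 2.9524

$2.95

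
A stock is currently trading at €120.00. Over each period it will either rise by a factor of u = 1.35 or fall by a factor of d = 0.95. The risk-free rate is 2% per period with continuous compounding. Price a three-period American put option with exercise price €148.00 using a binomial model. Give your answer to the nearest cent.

Risk-neutral probability p = (e^0.02 − 0.95)/(1.35 − 0.95) = 0.0702/0.4000 = 0.1755
Terminal stock prices: S_uuu = 295.2, S_uud = 207.8, S_udd = 146.2, S_ddd = 102.9
Terminal payoffs (K − S): max(-147.2, 0) = 0, max(-59.77, 0) = 0, max(1.795, 0) = 1.795, max(45.12, 0) = 45.12
Node uu (S = 218.7): continuation = e^(−0.02)·[0.1755·0.0000 + 0.8245·0.0000] = 0.0000; exercise value = 0.0000 ≤ continuation, so V_uu = 0.0000
Node ud (S = 153.9): continuation = e^(−0.02)·[0.1755·0.0000 + 0.8245·1.7950] = 1.4507; exercise value = 0.0000 ≤ continuation, so V_ud = 1.4507
Node dd (S = 108.3): continuation = e^(−0.02)·[0.1755·1.7950 + 0.8245·45.1150] = 36.7694; exercise value = 39.7000 > continuation, so V_dd = 39.7000 (exercise)
Node u (S = 162): continuation = e^(−0.02)·[0.1755·0.0000 + 0.8245·1.4507] = 1.1724; exercise value = 0.0000 ≤ continuation, so V_u = 1.1724
Node d (S = 114): continuation = e^(−0.02)·[0.1755·1.4507 + 0.8245·39.7000] = 32.3339; exercise value = 34.0000 > continuation, so V_d = 34.0000 (exercise)
Node 0 (S = 120): continuation = e^(−0.02)·[0.1755·1.1724 + 0.8245·34.0000] = 27.6795; exercise value = 28.0000 > continuation, so V_0 = 28.0000 (exercise)

€28.00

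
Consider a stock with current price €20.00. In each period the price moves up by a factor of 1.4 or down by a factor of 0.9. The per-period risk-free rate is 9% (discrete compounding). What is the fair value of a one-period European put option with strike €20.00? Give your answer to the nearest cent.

€1.14

Risk-neutral probability p = (1 + 0.09 − 0.9)/(1.4 − 0.9) = 0.1900/0.5000 = 0.3800
Terminal stock prices: S_u = 28, S_d = 18
Terminal payoffs (K − S): max(-8, 0) = 0, max(2, 0) = 2
Node 0 (S = 20): V_0 = 1/1.09·[0.3800·0.0000 + 0.6200·2.0000] = 1.1376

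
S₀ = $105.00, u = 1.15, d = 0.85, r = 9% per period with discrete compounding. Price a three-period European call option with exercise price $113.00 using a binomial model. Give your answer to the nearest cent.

Risk-neutral probability p = (1 + 0.09 − 0.85)/(1.15 − 0.85) = 0.2400/0.3000 = 0.8000
Terminal stock prices: S_uuu = 159.7, S_uud = 118, S_udd = 87.24, S_ddd = 64.48
Terminal payoffs (S − K): max(46.69, 0) = 46.69, max(5.033, 0) = 5.033, max(-25.76, 0) = 0, max(-48.52, 0) = 0
Node uu (S = 138.9): V_uu = 1/1.09·[0.8000·46.6919 + 0.2000·5.0331] = 35.1928
Node ud (S = 102.6): V_ud = 1/1.09·[0.8000·5.0331 + 0.2000·0.0000] = 3.6940
Node dd (S = 75.86): V_dd = 1/1.09·[0.8000·0.0000 + 0.2000·0.0000] = 0.0000
Node u (S = 120.7): V_u = 1/1.09·[0.8000·35.1928 + 0.2000·3.6940] = 26.5074
Node d (S = 89.25): V_d = 1/1.09·[0.8000·3.6940 + 0.2000·0.0000] = 2.7112
Node 0 (S = 105): V_0 = 1/1.09·[0.8000·26.5074 + 0.2000·2.7112] = 19.9524

$19.95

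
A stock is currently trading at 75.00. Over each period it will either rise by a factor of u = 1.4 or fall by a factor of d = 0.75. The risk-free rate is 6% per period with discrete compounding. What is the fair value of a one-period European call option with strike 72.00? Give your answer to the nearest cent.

14.85

Risk-neutral probability p = (1 + 0.06 − 0.75)/(1.4 − 0.75) = 0.3100/0.6500 = 0.4769
Terminal stock prices: S_u = 105, S_d = 56.25
Terminal payoffs (S − K): max(33, 0) = 33, max(-15.75, 0) = 0
Node 0 (S = 75): V_0 = 1/1.06·[0.4769·33.0000 + 0.5231·0.0000] = 14.8476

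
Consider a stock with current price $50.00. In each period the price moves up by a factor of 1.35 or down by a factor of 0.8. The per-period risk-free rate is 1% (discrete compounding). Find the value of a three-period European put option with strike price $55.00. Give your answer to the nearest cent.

Risk-neutral probability p = (1 + 0.01 − 0.8)/(1.35 − 0.8) = 0.2100/0.5500 = 0.3818
Terminal stock prices: S_uuu = 123, S_uud = 72.9, S_udd = 43.2, S_ddd = 25.6
Terminal payoffs (K − S): max(-68.02, 0) = 0, max(-17.9, 0) = 0, max(11.8, 0) = 11.8, max(29.4, 0) = 29.4
Node uu (S = 91.13): V_uu = 1/1.01·[0.3818·0.0000 + 0.6182·0.0000] = 0.0000
Node ud (S = 54): V_ud = 1/1.01·[0.3818·0.0000 + 0.6182·11.8000] = 7.2223
Node dd (S = 32): V_dd = 1/1.01·[0.3818·11.8000 + 0.6182·29.4000] = 22.4554
Node u (S = 67.5): V_u = 1/1.01·[0.3818·0.0000 + 0.6182·7.2223] = 4.4205
Node d (S = 40): V_d = 1/1.01·[0.3818·7.2223 + 0.6182·22.4554] = 16.4744
Node 0 (S = 50): V_0 = 1/1.01·[0.3818·4.4205 + 0.6182·16.4744] = 11.7545

$11.75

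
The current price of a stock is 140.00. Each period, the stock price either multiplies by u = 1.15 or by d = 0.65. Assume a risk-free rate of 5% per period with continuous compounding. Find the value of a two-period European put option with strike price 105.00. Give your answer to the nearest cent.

Risk-neutral probability p = (e^0.05 − 0.65)/(1.15 − 0.65) = 0.4013/0.5000 = 0.8025
Terminal stock prices: S_uu = 185.1, S_ud = 104.7, S_dd = 59.15
Terminal payoffs (K − S): max(-80.15, 0) = 0, max(0.35, 0) = 0.35, max(45.85, 0) = 45.85
Node u (S = 161): V_u = e^(−0.05)·[0.8025·0.0000 + 0.1975·0.3500] = 0.0657
Node d (S = 91): V_d = e^(−0.05)·[0.8025·0.3500 + 0.1975·45.8500] = 8.8791
Node 0 (S = 140): V_0 = e^(−0.05)·[0.8025·0.0657 + 0.1975·8.8791] = 1.7179

1.72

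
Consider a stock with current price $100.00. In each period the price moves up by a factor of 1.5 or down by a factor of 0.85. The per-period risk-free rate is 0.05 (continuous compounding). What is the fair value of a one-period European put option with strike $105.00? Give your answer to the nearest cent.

$13.13

Risk-neutral probability p = (e^0.05 − 0.85)/(1.5 − 0.85) = 0.2013/0.6500 = 0.3096
Terminal stock prices: S_u = 150, S_d = 85
Terminal payoffs (K − S): max(-45, 0) = 0, max(20, 0) = 20
Node 0 (S = 100): V_0 = e^(−0.05)·[0.3096·0.0000 + 0.6904·20.0000] = 13.1337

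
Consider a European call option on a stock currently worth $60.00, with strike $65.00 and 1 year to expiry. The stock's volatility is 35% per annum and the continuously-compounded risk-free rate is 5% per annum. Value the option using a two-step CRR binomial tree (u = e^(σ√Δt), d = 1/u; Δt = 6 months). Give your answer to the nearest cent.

$7.61

CRR parameters: u = e^(σ√Δt) = e^(0.35·√0.5) = 1.2808, d = 1/u = 0.7808
Per-period rate: rΔt = 0.05·0.5 = 0.025, so R = e^0.025 = 1.0253
Risk-neutral probability p = (e^0.025 − 0.7808)/(1.2808 − 0.7808) = 0.2446/0.5000 = 0.4891
Terminal stock prices: S_uu = 98.43, S_ud = 60, S_dd = 36.58
Terminal payoffs (S − K): max(33.43, 0) = 33.43, max(-5, 0) = 0, max(-28.42, 0) = 0
Node u (S = 76.85): V_u = e^(−0.025)·[0.4891·33.4274 + 0.5109·0.0000] = 15.9446
Node d (S = 46.85): V_d = e^(−0.025)·[0.4891·0.0000 + 0.5109·0.0000] = 0.0000
Node 0 (S = 60): V_0 = e^(−0.025)·[0.4891·15.9446 + 0.5109·0.0000] = 7.6055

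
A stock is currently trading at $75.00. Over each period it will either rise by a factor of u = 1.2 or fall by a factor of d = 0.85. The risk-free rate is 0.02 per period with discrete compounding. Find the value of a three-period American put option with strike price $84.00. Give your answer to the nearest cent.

Risk-neutral probability p = (1 + 0.02 − 0.85)/(1.2 − 0.85) = 0.1700/0.3500 = 0.4857
Terminal stock prices: S_uuu = 129.6, S_uud = 91.8, S_udd = 65.02, S_ddd = 46.06
Terminal payoffs (K − S): max(-45.6, 0) = 0, max(-7.8, 0) = 0, max(18.98, 0) = 18.98, max(37.94, 0) = 37.94
Node uu (S = 108): continuation = 1/1.02·[0.4857·0.0000 + 0.5143·0.0000] = 0.0000; exercise value = 0.0000 ≤ continuation, so V_uu = 0.0000
Node ud (S = 76.5): continuation = 1/1.02·[0.4857·0.0000 + 0.5143·18.9750] = 9.5672; exercise value = 7.5000 ≤ continuation, so V_ud = 9.5672
Node dd (S = 54.19): continuation = 1/1.02·[0.4857·18.9750 + 0.5143·37.9406] = 28.1654; exercise value = 29.8125 > continuation, so V_dd = 29.8125 (exercise)
Node u (S = 90): continuation = 1/1.02·[0.4857·0.0000 + 0.5143·9.5672] = 4.8238; exercise value = 0.0000 ≤ continuation, so V_u = 4.8238
Node d (S = 63.75): continuation = 1/1.02·[0.4857·9.5672 + 0.5143·29.8125] = 19.5873; exercise value = 20.2500 > continuation, so V_d = 20.2500 (exercise)
Node 0 (S = 75): continuation = 1/1.02·[0.4857·4.8238 + 0.5143·20.2500] = 12.5071; exercise value = 9.0000 ≤ continuation, so V_0 = 12.5071

$12.51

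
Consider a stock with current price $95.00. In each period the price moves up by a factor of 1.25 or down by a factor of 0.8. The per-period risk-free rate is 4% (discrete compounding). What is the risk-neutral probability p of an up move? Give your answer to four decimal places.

Risk-neutral probability p = (1 + 0.04 − 0.8)/(1.25 − 0.8) = 0.2400/0.4500 = 0.5333

p = 0.5333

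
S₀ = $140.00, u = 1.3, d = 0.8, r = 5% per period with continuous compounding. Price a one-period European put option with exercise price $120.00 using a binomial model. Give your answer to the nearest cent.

Risk-neutral probability p = (e^0.05 − 0.8)/(1.3 − 0.8) = 0.2513/0.5000 = 0.5025
Terminal stock prices: S_u = 182, S_d = 112
Terminal payoffs (K − S): max(-62, 0) = 0, max(8, 0) = 8
Node 0 (S = 140): V_0 = e^(−0.05)·[0.5025·0.0000 + 0.4975·8.0000] = 3.7856

$3.79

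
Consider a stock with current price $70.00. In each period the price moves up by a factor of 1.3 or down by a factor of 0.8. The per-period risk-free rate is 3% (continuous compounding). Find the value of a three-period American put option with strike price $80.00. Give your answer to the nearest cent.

$15.22

Risk-neutral probability p = (e^0.03 − 0.8)/(1.3 − 0.8) = 0.2305/0.5000 = 0.4609
Terminal stock prices: S_uuu = 153.8, S_uud = 94.64, S_udd = 58.24, S_ddd = 35.84
Terminal payoffs (K − S): max(-73.79, 0) = 0, max(-14.64, 0) = 0, max(21.76, 0) = 21.76, max(44.16, 0) = 44.16
Node uu (S = 118.3): continuation = e^(−0.03)·[0.4609·0.0000 + 0.5391·0.0000] = 0.0000; exercise value = 0.0000 ≤ continuation, so V_uu = 0.0000
Node ud (S = 72.8): continuation = e^(−0.03)·[0.4609·0.0000 + 0.5391·21.7600] = 11.3839; exercise value = 7.2000 ≤ continuation, so V_ud = 11.3839
Node dd (S = 44.8): continuation = e^(−0.03)·[0.4609·21.7600 + 0.5391·44.1600] = 32.8356; exercise value = 35.2000 > continuation, so V_dd = 35.2000 (exercise)
Node u (S = 91): continuation = e^(−0.03)·[0.4609·0.0000 + 0.5391·11.3839] = 5.9556; exercise value = 0.0000 ≤ continuation, so V_u = 5.9556
Node d (S = 56): continuation = e^(−0.03)·[0.4609·11.3839 + 0.5391·35.2000] = 23.5071; exercise value = 24.0000 > continuation, so V_d = 24.0000 (exercise)
Node 0 (S = 70): continuation = e^(−0.03)·[0.4609·5.9556 + 0.5391·24.0000] = 15.2197; exercise value = 10.0000 ≤ continuation, so V_0 = 15.2197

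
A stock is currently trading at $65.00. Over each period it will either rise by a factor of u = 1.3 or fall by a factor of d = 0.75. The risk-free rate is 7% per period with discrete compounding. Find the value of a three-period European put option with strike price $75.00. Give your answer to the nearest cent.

Risk-neutral probability p = (1 + 0.07 − 0.75)/(1.3 − 0.75) = 0.3200/0.5500 = 0.5818
Terminal stock prices: S_uuu = 142.8, S_uud = 82.39, S_udd = 47.53, S_ddd = 27.42
Terminal payoffs (K − S): max(-67.81, 0) = 0, max(-7.388, 0) = 0, max(27.47, 0) = 27.47, max(47.58, 0) = 47.58
Node uu (S = 109.9): V_uu = 1/1.07·[0.5818·0.0000 + 0.4182·0.0000] = 0.0000
Node ud (S = 63.38): V_ud = 1/1.07·[0.5818·0.0000 + 0.4182·27.4688] = 10.7355
Node dd (S = 36.56): V_dd = 1/1.07·[0.5818·27.4688 + 0.4182·47.5781] = 33.5310
Node u (S = 84.5): V_u = 1/1.07·[0.5818·0.0000 + 0.4182·10.7355] = 4.1957
Node d (S = 48.75): V_d = 1/1.07·[0.5818·10.7355 + 0.4182·33.5310] = 18.9422
Node 0 (S = 65): V_0 = 1/1.07·[0.5818·4.1957 + 0.4182·18.9422] = 9.6845

$9.68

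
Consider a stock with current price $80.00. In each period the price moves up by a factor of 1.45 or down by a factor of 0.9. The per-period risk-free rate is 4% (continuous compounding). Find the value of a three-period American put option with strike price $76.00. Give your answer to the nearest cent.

$6.46

Risk-neutral probability p = (e^0.04 − 0.9)/(1.45 − 0.9) = 0.1408/0.5500 = 0.2560
Terminal stock prices: S_uuu = 243.9, S_uud = 151.4, S_udd = 93.96, S_ddd = 58.32
Terminal payoffs (K − S): max(-167.9, 0) = 0, max(-75.38, 0) = 0, max(-17.96, 0) = 0, max(17.68, 0) = 17.68
Node uu (S = 168.2): continuation = e^(−0.04)·[0.2560·0.0000 + 0.7440·0.0000] = 0.0000; exercise value = 0.0000 ≤ continuation, so V_uu = 0.0000
Node ud (S = 104.4): continuation = e^(−0.04)·[0.2560·0.0000 + 0.7440·0.0000] = 0.0000; exercise value = 0.0000 ≤ continuation, so V_ud = 0.0000
Node dd (S = 64.8): continuation = e^(−0.04)·[0.2560·0.0000 + 0.7440·17.6800] = 12.6378; exercise value = 11.2000 ≤ continuation, so V_dd = 12.6378
Node u (S = 116): continuation = e^(−0.04)·[0.2560·0.0000 + 0.7440·0.0000] = 0.0000; exercise value = 0.0000 ≤ continuation, so V_u = 0.0000
Node d (S = 72): continuation = e^(−0.04)·[0.2560·0.0000 + 0.7440·12.6378] = 9.0336; exercise value = 4.0000 ≤ continuation, so V_d = 9.0336
Node 0 (S = 80): continuation = e^(−0.04)·[0.2560·0.0000 + 0.7440·9.0336] = 6.4573; exercise value = 0.0000 ≤ continuation, so V_0 = 6.4573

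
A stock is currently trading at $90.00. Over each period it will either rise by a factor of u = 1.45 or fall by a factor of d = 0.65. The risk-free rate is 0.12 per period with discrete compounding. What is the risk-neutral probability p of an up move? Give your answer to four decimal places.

Risk-neutral probability p = (1 + 0.12 − 0.65)/(1.45 − 0.65) = 0.4700/0.8000 = 0.5875

p = 0.5875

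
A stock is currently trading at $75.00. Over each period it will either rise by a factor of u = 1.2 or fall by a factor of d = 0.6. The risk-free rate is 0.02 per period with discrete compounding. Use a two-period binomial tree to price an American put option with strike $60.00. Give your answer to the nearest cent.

Risk-neutral probability p = (1 + 0.02 − 0.6)/(1.2 − 0.6) = 0.4200/0.6000 = 0.7000
Terminal stock prices: S_uu = 108, S_ud = 54, S_dd = 27
Terminal payoffs (K − S): max(-48, 0) = 0, max(6, 0) = 6, max(33, 0) = 33
Node u (S = 90): continuation = 1/1.02·[0.7000·0.0000 + 0.3000·6.0000] = 1.7647; exercise value = 0.0000 ≤ continuation, so V_u = 1.7647
Node d (S = 45): continuation = 1/1.02·[0.7000·6.0000 + 0.3000·33.0000] = 13.8235; exercise value = 15.0000 > continuation, so V_d = 15.0000 (exercise)
Node 0 (S = 75): continuation = 1/1.02·[0.7000·1.7647 + 0.3000·15.0000] = 5.6228; exercise value = 0.0000 ≤ continuation, so V_0 = 5.6228

$5.62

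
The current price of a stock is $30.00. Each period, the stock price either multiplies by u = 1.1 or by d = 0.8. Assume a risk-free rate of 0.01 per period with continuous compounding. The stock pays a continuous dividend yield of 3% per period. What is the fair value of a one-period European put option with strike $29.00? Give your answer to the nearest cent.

$1.98

Per-period risk-free factor R = e^0.01 = 1.0101; dividend-adjusted growth = e^(0.01−0.03) = 0.9802.
Risk-neutral probability p = (0.9802 − 0.8)/(1.1 − 0.8) = 0.1802/0.3000 = 0.6007
Terminal stock prices: S_u = 33, S_d = 24
Terminal payoffs (K − S): max(-4, 0) = 0, max(5, 0) = 5
Node 0 (S = 30): V_0 = e^(−0.01)·[0.6007·0.0000 + 0.3993·5.0000] = 1.9768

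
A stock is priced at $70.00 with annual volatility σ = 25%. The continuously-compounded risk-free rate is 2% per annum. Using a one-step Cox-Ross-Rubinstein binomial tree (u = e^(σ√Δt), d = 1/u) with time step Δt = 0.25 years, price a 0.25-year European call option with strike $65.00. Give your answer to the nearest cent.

$6.96

CRR parameters: u = e^(σ√Δt) = e^(0.25·√0.25) = 1.1331, d = 1/u = 0.8825
Per-period rate: rΔt = 0.02·0.25 = 0.005, so R = e^0.005 = 1.0050
Risk-neutral probability p = (e^0.005 − 0.8825)/(1.1331 − 0.8825) = 0.1225/0.2507 = 0.4888
Terminal stock prices: S_u = 79.32, S_d = 61.77
Terminal payoffs (S − K): max(14.32, 0) = 14.32, max(-3.225, 0) = 0
Node 0 (S = 70): V_0 = e^(−0.005)·[0.4888·14.3204 + 0.5112·0.0000] = 6.9647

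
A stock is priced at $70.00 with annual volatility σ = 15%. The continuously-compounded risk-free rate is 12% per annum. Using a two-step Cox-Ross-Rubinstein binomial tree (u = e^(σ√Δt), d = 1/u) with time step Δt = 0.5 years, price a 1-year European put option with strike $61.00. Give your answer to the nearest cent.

$0.22

CRR parameters: u = e^(σ√Δt) = e^(0.15·√0.5) = 1.1119, d = 1/u = 0.8994
Per-period rate: rΔt = 0.12·0.5 = 0.06, so R = e^0.06 = 1.0618
Risk-neutral probability p = (e^0.06 − 0.8994)/(1.1119 − 0.8994) = 0.1625/0.2125 = 0.7645
Terminal stock prices: S_uu = 86.54, S_ud = 70, S_dd = 56.62
Terminal payoffs (K − S): max(-25.54, 0) = 0, max(-9, 0) = 0, max(4.38, 0) = 4.38
Node u (S = 77.83): V_u = e^(−0.06)·[0.7645·0.0000 + 0.2355·0.0000] = 0.0000
Node d (S = 62.96): V_d = e^(−0.06)·[0.7645·0.0000 + 0.2355·4.3799] = 0.9716
Node 0 (S = 70): V_0 = e^(−0.06)·[0.7645·0.0000 + 0.2355·0.9716] = 0.2155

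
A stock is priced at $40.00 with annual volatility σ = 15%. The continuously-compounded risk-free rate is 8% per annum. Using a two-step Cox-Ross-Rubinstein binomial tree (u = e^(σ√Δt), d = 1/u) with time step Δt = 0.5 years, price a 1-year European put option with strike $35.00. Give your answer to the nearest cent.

$0.27

CRR parameters: u = e^(σ√Δt) = e^(0.15·√0.5) = 1.1119, d = 1/u = 0.8994
Per-period rate: rΔt = 0.08·0.5 = 0.04, so R = e^0.04 = 1.0408
Risk-neutral probability p = (e^0.04 − 0.8994)/(1.1119 − 0.8994) = 0.1414/0.2125 = 0.6655
Terminal stock prices: S_uu = 49.45, S_ud = 40, S_dd = 32.35
Terminal payoffs (K − S): max(-14.45, 0) = 0, max(-5, 0) = 0, max(2.646, 0) = 2.646
Node u (S = 44.48): V_u = e^(−0.04)·[0.6655·0.0000 + 0.3345·0.0000] = 0.0000
Node d (S = 35.97): V_d = e^(−0.04)·[0.6655·0.0000 + 0.3345·2.6457] = 0.8502
Node 0 (S = 40): V_0 = e^(−0.04)·[0.6655·0.0000 + 0.3345·0.8502] = 0.2732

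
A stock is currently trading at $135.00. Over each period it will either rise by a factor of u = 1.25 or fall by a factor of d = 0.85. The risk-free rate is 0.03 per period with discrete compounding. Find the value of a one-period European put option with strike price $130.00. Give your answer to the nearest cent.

$8.14

Risk-neutral probability p = (1 + 0.03 − 0.85)/(1.25 − 0.85) = 0.1800/0.4000 = 0.4500
Terminal stock prices: S_u = 168.8, S_d = 114.8
Terminal payoffs (K − S): max(-38.75, 0) = 0, max(15.25, 0) = 15.25
Node 0 (S = 135): V_0 = 1/1.03·[0.4500·0.0000 + 0.5500·15.2500] = 8.1432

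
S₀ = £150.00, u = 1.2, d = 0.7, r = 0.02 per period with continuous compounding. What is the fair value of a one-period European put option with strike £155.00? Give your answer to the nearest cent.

£17.62

Risk-neutral probability p = (e^0.02 − 0.7)/(1.2 − 0.7) = 0.3202/0.5000 = 0.6404
Terminal stock prices: S_u = 180, S_d = 105
Terminal payoffs (K − S): max(-25, 0) = 0, max(50, 0) = 50
Node 0 (S = 150): V_0 = e^(−0.02)·[0.6404·0.0000 + 0.3596·50.0000] = 17.6238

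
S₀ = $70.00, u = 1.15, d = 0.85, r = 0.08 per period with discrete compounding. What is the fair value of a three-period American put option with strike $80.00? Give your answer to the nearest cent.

Risk-neutral probability p = (1 + 0.08 − 0.85)/(1.15 − 0.85) = 0.2300/0.3000 = 0.7667
Terminal stock prices: S_uuu = 106.5, S_uud = 78.69, S_udd = 58.16, S_ddd = 42.99
Terminal payoffs (K − S): max(-26.46, 0) = 0, max(1.311, 0) = 1.311, max(21.84, 0) = 21.84, max(37.01, 0) = 37.01
Node uu (S = 92.57): continuation = 1/1.08·[0.7667·0.0000 + 0.2333·1.3113] = 0.2833; exercise value = 0.0000 ≤ continuation, so V_uu = 0.2833
Node ud (S = 68.42): continuation = 1/1.08·[0.7667·1.3113 + 0.2333·21.8388] = 5.6491; exercise value = 11.5750 > continuation, so V_ud = 11.5750 (exercise)
Node dd (S = 50.57): continuation = 1/1.08·[0.7667·21.8388 + 0.2333·37.0113] = 23.4991; exercise value = 29.4250 > continuation, so V_dd = 29.4250 (exercise)
Node u (S = 80.5): continuation = 1/1.08·[0.7667·0.2833 + 0.2333·11.5750] = 2.7019; exercise value = 0.0000 ≤ continuation, so V_u = 2.7019
Node d (S = 59.5): continuation = 1/1.08·[0.7667·11.5750 + 0.2333·29.4250] = 14.5741; exercise value = 20.5000 > continuation, so V_d = 20.5000 (exercise)
Node 0 (S = 70): continuation = 1/1.08·[0.7667·2.7019 + 0.2333·20.5000] = 6.3470; exercise value = 10.0000 > continuation, so V_0 = 10.0000 (exercise)

$10.00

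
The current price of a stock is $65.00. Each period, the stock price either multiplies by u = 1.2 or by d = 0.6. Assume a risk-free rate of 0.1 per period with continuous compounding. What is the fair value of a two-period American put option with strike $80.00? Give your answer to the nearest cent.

Risk-neutral probability p = (e^0.1 − 0.6)/(1.2 − 0.6) = 0.5052/0.6000 = 0.8420
Terminal stock prices: S_uu = 93.6, S_ud = 46.8, S_dd = 23.4
Terminal payoffs (K − S): max(-13.6, 0) = 0, max(33.2, 0) = 33.2, max(56.6, 0) = 56.6
Node u (S = 78): continuation = e^(−0.1)·[0.8420·0.0000 + 0.1580·33.2000] = 4.7479; exercise value = 2.0000 ≤ continuation, so V_u = 4.7479
Node d (S = 39): continuation = e^(−0.1)·[0.8420·33.2000 + 0.1580·56.6000] = 33.3870; exercise value = 41.0000 > continuation, so V_d = 41.0000 (exercise)
Node 0 (S = 65): continuation = e^(−0.1)·[0.8420·4.7479 + 0.1580·41.0000] = 9.4804; exercise value = 15.0000 > continuation, so V_0 = 15.0000 (exercise)

$15.00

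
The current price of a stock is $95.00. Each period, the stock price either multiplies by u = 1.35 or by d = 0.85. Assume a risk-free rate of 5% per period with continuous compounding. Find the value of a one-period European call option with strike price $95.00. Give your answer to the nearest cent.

$12.73

Risk-neutral probability p = (e^0.05 − 0.85)/(1.35 − 0.85) = 0.2013/0.5000 = 0.4025
Terminal stock prices: S_u = 128.2, S_d = 80.75
Terminal payoffs (S − K): max(33.25, 0) = 33.25, max(-14.25, 0) = 0
Node 0 (S = 95): V_0 = e^(−0.05)·[0.4025·33.2500 + 0.5975·0.0000] = 12.7318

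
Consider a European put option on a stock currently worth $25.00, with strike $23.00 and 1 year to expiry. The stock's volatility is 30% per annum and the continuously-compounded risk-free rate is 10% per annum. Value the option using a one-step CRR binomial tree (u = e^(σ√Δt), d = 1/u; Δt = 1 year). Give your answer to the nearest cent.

$1.63

CRR parameters: u = e^(σ√Δt) = e^(0.3·√1) = 1.3499, d = 1/u = 0.7408
Per-period rate: rΔt = 0.1·1 = 0.1, so R = e^0.1 = 1.1052
Risk-neutral probability p = (e^0.1 − 0.7408)/(1.3499 − 0.7408) = 0.3644/0.6090 = 0.5982
Terminal stock prices: S_u = 33.75, S_d = 18.52
Terminal payoffs (K − S): max(-10.75, 0) = 0, max(4.48, 0) = 4.48
Node 0 (S = 25): V_0 = e^(−0.1)·[0.5982·0.0000 + 0.4018·4.4795] = 1.6284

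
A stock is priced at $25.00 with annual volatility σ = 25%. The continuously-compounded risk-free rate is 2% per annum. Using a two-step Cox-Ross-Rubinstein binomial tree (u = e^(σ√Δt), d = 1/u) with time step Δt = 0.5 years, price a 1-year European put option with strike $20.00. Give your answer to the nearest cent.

CRR parameters: u = e^(σ√Δt) = e^(0.25·√0.5) = 1.1934, d = 1/u = 0.8380
Per-period rate: rΔt = 0.02·0.5 = 0.01, so R = e^0.01 = 1.0101
Risk-neutral probability p = (e^0.01 − 0.8380)/(1.1934 − 0.8380) = 0.1721/0.3554 = 0.4842
Terminal stock prices: S_uu = 35.6, S_ud = 25, S_dd = 17.55
Terminal payoffs (K − S): max(-15.6, 0) = 0, max(-5, 0) = 0, max(2.445, 0) = 2.445
Node u (S = 29.83): V_u = e^(−0.01)·[0.4842·0.0000 + 0.5158·0.0000] = 0.0000
Node d (S = 20.95): V_d = e^(−0.01)·[0.4842·0.0000 + 0.5158·2.4453] = 1.2487
Node 0 (S = 25): V_0 = e^(−0.01)·[0.4842·0.0000 + 0.5158·1.2487] = 0.6377

$0.64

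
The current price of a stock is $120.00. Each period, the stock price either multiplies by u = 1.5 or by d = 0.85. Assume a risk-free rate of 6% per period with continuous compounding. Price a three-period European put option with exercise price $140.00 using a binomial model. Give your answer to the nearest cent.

$20.66

Risk-neutral probability p = (e^0.06 − 0.85)/(1.5 − 0.85) = 0.2118/0.6500 = 0.3259
Terminal stock prices: S_uuu = 405, S_uud = 229.5, S_udd = 130, S_ddd = 73.69
Terminal payoffs (K − S): max(-265, 0) = 0, max(-89.5, 0) = 0, max(9.95, 0) = 9.95, max(66.31, 0) = 66.31
Node uu (S = 270): V_uu = e^(−0.06)·[0.3259·0.0000 + 0.6741·0.0000] = 0.0000
Node ud (S = 153): V_ud = e^(−0.06)·[0.3259·0.0000 + 0.6741·9.9500] = 6.3167
Node dd (S = 86.7): V_dd = e^(−0.06)·[0.3259·9.9500 + 0.6741·66.3050] = 45.1470
Node u (S = 180): V_u = e^(−0.06)·[0.3259·0.0000 + 0.6741·6.3167] = 4.0101
Node d (S = 102): V_d = e^(−0.06)·[0.3259·6.3167 + 0.6741·45.1470] = 30.5999
Node 0 (S = 120): V_0 = e^(−0.06)·[0.3259·4.0101 + 0.6741·30.5999] = 20.6569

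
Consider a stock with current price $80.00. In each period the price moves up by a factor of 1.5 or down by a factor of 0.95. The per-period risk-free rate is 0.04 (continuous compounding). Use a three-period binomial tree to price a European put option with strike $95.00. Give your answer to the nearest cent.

$13.63

Risk-neutral probability p = (e^0.04 − 0.95)/(1.5 − 0.95) = 0.0908/0.5500 = 0.1651
Terminal stock prices: S_uuu = 270, S_uud = 171, S_udd = 108.3, S_ddd = 68.59
Terminal payoffs (K − S): max(-175, 0) = 0, max(-76, 0) = 0, max(-13.3, 0) = 0, max(26.41, 0) = 26.41
Node uu (S = 180): V_uu = e^(−0.04)·[0.1651·0.0000 + 0.8349·0.0000] = 0.0000
Node ud (S = 114): V_ud = e^(−0.04)·[0.1651·0.0000 + 0.8349·0.0000] = 0.0000
Node dd (S = 72.2): V_dd = e^(−0.04)·[0.1651·0.0000 + 0.8349·26.4100] = 21.1849
Node u (S = 120): V_u = e^(−0.04)·[0.1651·0.0000 + 0.8349·0.0000] = 0.0000
Node d (S = 76): V_d = e^(−0.04)·[0.1651·0.0000 + 0.8349·21.1849] = 16.9935
Node 0 (S = 80): V_0 = e^(−0.04)·[0.1651·0.0000 + 0.8349·16.9935] = 13.6314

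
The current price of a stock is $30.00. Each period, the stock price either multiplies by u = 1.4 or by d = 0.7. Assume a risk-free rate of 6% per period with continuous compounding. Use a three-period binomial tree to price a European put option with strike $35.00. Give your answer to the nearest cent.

Risk-neutral probability p = (e^0.06 − 0.7)/(1.4 − 0.7) = 0.3618/0.7000 = 0.5169
Terminal stock prices: S_uuu = 82.32, S_uud = 41.16, S_udd = 20.58, S_ddd = 10.29
Terminal payoffs (K − S): max(-47.32, 0) = 0, max(-6.16, 0) = 0, max(14.42, 0) = 14.42, max(24.71, 0) = 24.71
Node uu (S = 58.8): V_uu = e^(−0.06)·[0.5169·0.0000 + 0.4831·0.0000] = 0.0000
Node ud (S = 29.4): V_ud = e^(−0.06)·[0.5169·0.0000 + 0.4831·14.4200] = 6.5605
Node dd (S = 14.7): V_dd = e^(−0.06)·[0.5169·14.4200 + 0.4831·24.7100] = 18.2618
Node u (S = 42): V_u = e^(−0.06)·[0.5169·0.0000 + 0.4831·6.5605] = 2.9847
Node d (S = 21): V_d = e^(−0.06)·[0.5169·6.5605 + 0.4831·18.2618] = 11.5020
Node 0 (S = 30): V_0 = e^(−0.06)·[0.5169·2.9847 + 0.4831·11.5020] = 6.6859

$6.69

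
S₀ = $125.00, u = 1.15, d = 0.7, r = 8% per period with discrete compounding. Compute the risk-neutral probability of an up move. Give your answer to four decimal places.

Risk-neutral probability p = (1 + 0.08 − 0.7)/(1.15 − 0.7) = 0.3800/0.4500 = 0.8444

p = 0.8444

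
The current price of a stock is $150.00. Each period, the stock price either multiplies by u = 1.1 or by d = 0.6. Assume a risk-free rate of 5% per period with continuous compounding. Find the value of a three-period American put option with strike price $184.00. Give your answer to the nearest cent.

$34.00

Risk-neutral probability p = (e^0.05 − 0.6)/(1.1 − 0.6) = 0.4513/0.5000 = 0.9025
Terminal stock prices: S_uuu = 199.7, S_uud = 108.9, S_udd = 59.4, S_ddd = 32.4
Terminal payoffs (K − S): max(-15.65, 0) = 0, max(75.1, 0) = 75.1, max(124.6, 0) = 124.6, max(151.6, 0) = 151.6
Node uu (S = 181.5): continuation = e^(−0.05)·[0.9025·0.0000 + 0.0975·75.1000] = 6.9621; exercise value = 2.5000 ≤ continuation, so V_uu = 6.9621
Node ud (S = 99): continuation = e^(−0.05)·[0.9025·75.1000 + 0.0975·124.6000] = 76.0262; exercise value = 85.0000 > continuation, so V_ud = 85.0000 (exercise)
Node dd (S = 54): continuation = e^(−0.05)·[0.9025·124.6000 + 0.0975·151.6000] = 121.0262; exercise value = 130.0000 > continuation, so V_dd = 130.0000 (exercise)
Node u (S = 165): continuation = e^(−0.05)·[0.9025·6.9621 + 0.0975·85.0000] = 13.8571; exercise value = 19.0000 > continuation, so V_u = 19.0000 (exercise)
Node d (S = 90): continuation = e^(−0.05)·[0.9025·85.0000 + 0.0975·130.0000] = 85.0262; exercise value = 94.0000 > continuation, so V_d = 94.0000 (exercise)
Node 0 (S = 150): continuation = e^(−0.05)·[0.9025·19.0000 + 0.0975·94.0000] = 25.0262; exercise value = 34.0000 > continuation, so V_0 = 34.0000 (exercise)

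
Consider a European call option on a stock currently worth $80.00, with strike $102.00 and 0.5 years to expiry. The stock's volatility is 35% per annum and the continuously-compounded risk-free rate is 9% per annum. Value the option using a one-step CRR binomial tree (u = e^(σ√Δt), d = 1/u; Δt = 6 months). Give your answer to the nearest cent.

CRR parameters: u = e^(σ√Δt) = e^(0.35·√0.5) = 1.2808, d = 1/u = 0.7808
Per-period rate: rΔt = 0.09·0.5 = 0.045, so R = e^0.045 = 1.0460
Risk-neutral probability p = (e^0.045 − 0.7808)/(1.2808 − 0.7808) = 0.2653/0.5000 = 0.5305
Terminal stock prices: S_u = 102.5, S_d = 62.46
Terminal payoffs (S − K): max(0.4643, 0) = 0.4643, max(-39.54, 0) = 0
Node 0 (S = 80): V_0 = e^(−0.045)·[0.5305·0.4643 + 0.4695·0.0000] = 0.2354

$0.24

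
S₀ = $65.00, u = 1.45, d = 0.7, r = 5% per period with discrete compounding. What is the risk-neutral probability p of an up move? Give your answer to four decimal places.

p = 0.4667

Risk-neutral probability p = (1 + 0.05 − 0.7)/(1.45 − 0.7) = 0.3500/0.7500 = 0.4667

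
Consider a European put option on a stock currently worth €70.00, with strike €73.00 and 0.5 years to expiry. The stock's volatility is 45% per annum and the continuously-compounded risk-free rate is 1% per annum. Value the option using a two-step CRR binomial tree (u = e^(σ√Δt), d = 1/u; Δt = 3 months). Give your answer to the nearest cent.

€10.03

CRR parameters: u = e^(σ√Δt) = e^(0.45·√0.25) = 1.2523, d = 1/u = 0.7985
Per-period rate: rΔt = 0.01·0.25 = 0.0025, so R = e^0.0025 = 1.0025
Risk-neutral probability p = (e^0.0025 − 0.7985)/(1.2523 − 0.7985) = 0.2040/0.4538 = 0.4495
Terminal stock prices: S_uu = 109.8, S_ud = 70, S_dd = 44.63
Terminal payoffs (K − S): max(-36.78, 0) = 0, max(3, 0) = 3, max(28.37, 0) = 28.37
Node u (S = 87.66): V_u = e^(−0.0025)·[0.4495·0.0000 + 0.5505·3.0000] = 1.6474
Node d (S = 55.9): V_d = e^(−0.0025)·[0.4495·3.0000 + 0.5505·28.3660] = 16.9216
Node 0 (S = 70): V_0 = e^(−0.0025)·[0.4495·1.6474 + 0.5505·16.9216] = 10.0307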